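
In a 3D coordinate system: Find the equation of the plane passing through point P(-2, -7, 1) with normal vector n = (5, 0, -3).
d = n·P = (5)(-2) + (0)(-7) + (-3)(1) = -13
Plane: 5x - 3z = -13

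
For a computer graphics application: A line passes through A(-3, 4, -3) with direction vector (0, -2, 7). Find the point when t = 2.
P(2) = (-3 + 0(2), 4 + (-2)(2), -3 + 7(2)) = (-3, 0, 11)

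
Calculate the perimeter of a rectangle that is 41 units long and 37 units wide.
Perimeter = 2 * (length + width)
Perimeter = 2 * (41 + 37)
Perimeter = 2 * 78
Perimeter = 156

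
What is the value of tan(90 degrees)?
tan(90 degrees) = undefined
Decimal approximation: undefined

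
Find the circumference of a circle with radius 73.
Circumference = 2 * pi * r
Circumference = 2 * pi * 73
Circumference = 458.67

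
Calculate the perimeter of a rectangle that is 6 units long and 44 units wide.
Perimeter = 2 * (length + width)
Perimeter = 2 * (6 + 44)
Perimeter = 2 * 50
Perimeter = 100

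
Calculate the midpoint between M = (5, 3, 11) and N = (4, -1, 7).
Midpoint = ((5+4)/2, (3-1)/2, (11+7)/2) = (4.5, 1, 9)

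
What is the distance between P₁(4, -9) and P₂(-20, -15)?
Using the distance formula: d = sqrt((x₂-x₁)² + (y₂-y₁)²)
dx = (-20) - 4 = -24
dy = (-15) - (-9) = -6
d = sqrt((-24)² + (-6)²) = sqrt(576 + 36) = sqrt(612) = 24.74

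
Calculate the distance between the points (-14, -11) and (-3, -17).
Using the distance formula: d = sqrt((x₂-x₁)² + (y₂-y₁)²)
dx = (-3) - (-14) = 11
dy = (-17) - (-11) = -6
d = sqrt(11² + (-6)²) = sqrt(121 + 36) = sqrt(157) = 12.53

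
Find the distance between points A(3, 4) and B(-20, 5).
Using the distance formula: d = sqrt((x₂-x₁)² + (y₂-y₁)²)
dx = (-20) - 3 = -23
dy = 5 - 4 = 1
d = sqrt((-23)² + 1²) = sqrt(529 + 1) = sqrt(530) = 23.02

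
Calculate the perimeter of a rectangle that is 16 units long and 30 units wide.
Perimeter = 2 * (length + width)
Perimeter = 2 * (16 + 30)
Perimeter = 2 * 46
Perimeter = 92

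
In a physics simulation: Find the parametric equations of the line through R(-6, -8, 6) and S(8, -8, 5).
Direction vector d = S - R = (14, 0, -1)
x = -6 + 14t, y = -8, z = 6 - t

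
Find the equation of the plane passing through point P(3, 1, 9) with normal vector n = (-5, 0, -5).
d = n·P = (-5)(3) + (0)(1) + (-5)(9) = -60
Plane: -5x - 5z = -60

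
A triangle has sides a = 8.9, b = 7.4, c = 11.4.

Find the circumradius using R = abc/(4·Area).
s = (a+b+c)/2 = 13.85
Area = √(s(s-a)(s-b)(s-c)) = √(13.85·4.95·6.45·2.45) = 32.9147
R = abc/(4·Area) = (8.9·7.4·11.4)/(4·32.9147) = 750.804/131.6588 = 5.703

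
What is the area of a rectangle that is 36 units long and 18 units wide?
Area = length * width
Area = 36 * 18
Area = 648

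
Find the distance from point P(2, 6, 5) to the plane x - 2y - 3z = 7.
d = |1(2) + (-2)(6) + (-3)(5) - (7)| / √(1² + (-2)² + (-3)²) = 32/√14 = 8.552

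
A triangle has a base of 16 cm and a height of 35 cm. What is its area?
Area = (1/2) * base * height
Area = (1/2) * 16 * 35
Area = 280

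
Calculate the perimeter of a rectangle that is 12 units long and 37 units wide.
Perimeter = 2 * (length + width)
Perimeter = 2 * (12 + 37)
Perimeter = 2 * 49
Perimeter = 98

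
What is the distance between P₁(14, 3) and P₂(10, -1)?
Using the distance formula: d = sqrt((x₂-x₁)² + (y₂-y₁)²)
dx = 10 - 14 = -4
dy = (-1) - 3 = -4
d = sqrt((-4)² + (-4)²) = sqrt(16 + 16) = sqrt(32) = 5.66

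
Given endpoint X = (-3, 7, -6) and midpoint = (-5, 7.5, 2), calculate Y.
Y = (2×(-5) - (-3), 2×7.5 - 7, 2×2 - (-6)) = (-7, 8, 10)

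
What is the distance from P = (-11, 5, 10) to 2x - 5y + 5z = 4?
d = |2(-11) + (-5)(5) + 5(10) - (4)| / √(2² + (-5)² + 5²) = 1/√54 = 0.1361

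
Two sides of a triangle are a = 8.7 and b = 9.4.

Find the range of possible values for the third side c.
By the triangle inequality: |a - b| < c < a + b
|8.7 - 9.4| < c < 8.7 + 9.4
0.7 < c < 18.1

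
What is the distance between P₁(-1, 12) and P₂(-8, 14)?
Using the distance formula: d = sqrt((x₂-x₁)² + (y₂-y₁)²)
dx = (-8) - (-1) = -7
dy = 14 - 12 = 2
d = sqrt((-7)² + 2²) = sqrt(49 + 4) = sqrt(53) = 7.28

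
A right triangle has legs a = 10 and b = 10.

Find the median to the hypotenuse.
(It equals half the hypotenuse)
Hypotenuse c = √(10² + 10²) = √200 = 14.1421
Median to hypotenuse = c/2 = 7.071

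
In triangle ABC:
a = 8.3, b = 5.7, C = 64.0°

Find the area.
Using A = ½ab·sin(C):
A = ½·8.3·5.7·sin(64.0°) = ½·47.31·0.898794 = 21.26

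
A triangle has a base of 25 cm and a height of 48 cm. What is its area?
Area = (1/2) * base * height
Area = (1/2) * 25 * 48
Area = 600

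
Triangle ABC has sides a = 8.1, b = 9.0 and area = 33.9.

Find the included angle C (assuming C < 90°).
Area = ½ab·sin(C)  →  sin(C) = 2·Area/(ab)
sin(C) = 2·33.9/(8.1·9.0) = 0.930041
C = arcsin(0.930041) = 68.44°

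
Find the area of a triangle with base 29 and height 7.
Area = (1/2) * base * height
Area = (1/2) * 29 * 7
Area = 101.50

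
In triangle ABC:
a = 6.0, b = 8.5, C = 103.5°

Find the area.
Using A = ½ab·sin(C):
A = ½·6.0·8.5·sin(103.5°) = ½·51·0.972370 = 24.8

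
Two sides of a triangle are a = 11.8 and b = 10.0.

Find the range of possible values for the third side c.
By the triangle inequality: |a - b| < c < a + b
|11.8 - 10.0| < c < 11.8 + 10.0
1.8 < c < 21.8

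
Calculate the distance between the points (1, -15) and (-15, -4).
Using the distance formula: d = sqrt((x₂-x₁)² + (y₂-y₁)²)
dx = (-15) - 1 = -16
dy = (-4) - (-15) = 11
d = sqrt((-16)² + 11²) = sqrt(256 + 121) = sqrt(377) = 19.42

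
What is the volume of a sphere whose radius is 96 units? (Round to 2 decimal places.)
Volume = (4/3) * pi * r³
Volume = (4/3) * pi * 96³
Volume = (4/3) * pi * 884736
Volume = 3705973.49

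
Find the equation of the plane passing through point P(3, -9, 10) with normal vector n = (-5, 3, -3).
d = n·P = (-5)(3) + (3)(-9) + (-3)(10) = -72
Plane: -5x + 3y - 3z = -72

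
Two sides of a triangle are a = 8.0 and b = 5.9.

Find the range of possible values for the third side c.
By the triangle inequality: |a - b| < c < a + b
|8.0 - 5.9| < c < 8.0 + 5.9
2.1 < c < 13.9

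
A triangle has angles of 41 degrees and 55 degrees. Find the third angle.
Sum of angles in a triangle = 180 degrees
Third angle = 180 - 41 - 55
Third angle = 84 degrees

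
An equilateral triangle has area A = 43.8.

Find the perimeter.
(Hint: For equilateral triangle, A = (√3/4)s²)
A = (√3/4)s²  →  s² = 4A/√3 = 4·43.8/√3 = 101.152
s = 10.0574
Perimeter = 3s = 30.17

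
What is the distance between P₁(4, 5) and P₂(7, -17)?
Using the distance formula: d = sqrt((x₂-x₁)² + (y₂-y₁)²)
dx = 7 - 4 = 3
dy = (-17) - 5 = -22
d = sqrt(3² + (-22)²) = sqrt(9 + 484) = sqrt(493) = 22.20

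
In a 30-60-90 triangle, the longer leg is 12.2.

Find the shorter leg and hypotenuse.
In a 30-60-90 triangle, sides are in ratio 1 : √3 : 2.
Long leg = short leg·√3  →  short leg = 12.2/√3 = 7.044
Hypotenuse = 2·(short leg) = 2·12.2/√3 = 14.09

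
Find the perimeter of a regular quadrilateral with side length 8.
Perimeter = number of sides * side length
Perimeter = 4 * 8
Perimeter = 32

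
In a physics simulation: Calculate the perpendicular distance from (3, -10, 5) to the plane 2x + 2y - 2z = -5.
d = |2(3) + 2(-10) + (-2)(5) - (-5)| / √(2² + 2² + (-2)²) = 19/√12 = 5.485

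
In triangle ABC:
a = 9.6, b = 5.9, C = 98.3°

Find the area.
Using A = ½ab·sin(C):
A = ½·9.6·5.9·sin(98.3°) = ½·56.64·0.989526 = 28.02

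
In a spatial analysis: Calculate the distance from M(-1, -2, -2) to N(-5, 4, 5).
d = √[(-4)² + (6)² + (7)²] = √101 = 10.05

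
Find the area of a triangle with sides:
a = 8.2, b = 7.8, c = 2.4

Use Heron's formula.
s = (a+b+c)/2 = (8.2+7.8+2.4)/2 = 9.2
A = √(s(s-a)(s-b)(s-c)) = √(9.2·1·1.4·6.8)
A = √87.584 = 9.359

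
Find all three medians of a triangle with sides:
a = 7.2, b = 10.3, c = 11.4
Using m_x = ½√(2y² + 2z² - x²):
m_a = ½√(2·10.3² + 2·11.4² - 7.2²) = ½√420.26 = 10.25
m_b = ½√(2·7.2² + 2·11.4² - 10.3²) = ½√257.51 = 8.024
m_c = ½√(2·7.2² + 2·10.3² - 11.4²) = ½√185.9 = 6.817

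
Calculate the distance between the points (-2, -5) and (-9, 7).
Using the distance formula: d = sqrt((x₂-x₁)² + (y₂-y₁)²)
dx = (-9) - (-2) = -7
dy = 7 - (-5) = 12
d = sqrt((-7)² + 12²) = sqrt(49 + 144) = sqrt(193) = 13.89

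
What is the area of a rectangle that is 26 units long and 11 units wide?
Area = length * width
Area = 26 * 11
Area = 286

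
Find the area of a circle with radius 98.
Area = pi * r²
Area = pi * 98²
Area = pi * 9604
Area = 30171.86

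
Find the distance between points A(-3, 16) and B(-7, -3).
Using the distance formula: d = sqrt((x₂-x₁)² + (y₂-y₁)²)
dx = (-7) - (-3) = -4
dy = (-3) - 16 = -19
d = sqrt((-4)² + (-19)²) = sqrt(16 + 361) = sqrt(377) = 19.42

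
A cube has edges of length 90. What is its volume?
Volume = s³
Volume = 90³
Volume = 729000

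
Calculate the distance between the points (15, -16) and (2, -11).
Using the distance formula: d = sqrt((x₂-x₁)² + (y₂-y₁)²)
dx = 2 - 15 = -13
dy = (-11) - (-16) = 5
d = sqrt((-13)² + 5²) = sqrt(169 + 25) = sqrt(194) = 13.93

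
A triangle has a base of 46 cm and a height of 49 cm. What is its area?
Area = (1/2) * base * height
Area = (1/2) * 46 * 49
Area = 1127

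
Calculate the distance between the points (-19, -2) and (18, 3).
Using the distance formula: d = sqrt((x₂-x₁)² + (y₂-y₁)²)
dx = 18 - (-19) = 37
dy = 3 - (-2) = 5
d = sqrt(37² + 5²) = sqrt(1369 + 25) = sqrt(1394) = 37.34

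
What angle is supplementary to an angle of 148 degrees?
Supplementary angles sum to 180 degrees.
Other angle = 180 - 148
Other angle = 32 degrees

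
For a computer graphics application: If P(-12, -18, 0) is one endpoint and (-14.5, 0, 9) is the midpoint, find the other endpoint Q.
Q = (2×(-14.5) - (-12), 2×0 - (-18), 2×9 - 0) = (-17, 18, 18)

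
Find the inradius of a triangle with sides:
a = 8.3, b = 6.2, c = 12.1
s = (a+b+c)/2 = (8.3+6.2+12.1)/2 = 13.3
Area = √(s(s-a)(s-b)(s-c)) = √(13.3·5·7.1·1.2) = 23.8029
r = Area/s = 23.8029/13.3 = 1.79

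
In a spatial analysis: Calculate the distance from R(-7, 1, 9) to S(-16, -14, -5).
d = √[(-9)² + (-15)² + (-14)²] = √502 = 22.41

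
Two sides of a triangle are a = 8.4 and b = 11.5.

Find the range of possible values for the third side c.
By the triangle inequality: |a - b| < c < a + b
|8.4 - 11.5| < c < 8.4 + 11.5
3.1 < c < 19.9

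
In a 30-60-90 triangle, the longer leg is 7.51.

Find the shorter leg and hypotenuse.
In a 30-60-90 triangle, sides are in ratio 1 : √3 : 2.
Long leg = short leg·√3  →  short leg = 7.51/√3 = 4.336
Hypotenuse = 2·(short leg) = 2·7.51/√3 = 8.672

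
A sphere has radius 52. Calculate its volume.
Volume = (4/3) * pi * r³
Volume = (4/3) * pi * 52³
Volume = (4/3) * pi * 140608
Volume = 588977.41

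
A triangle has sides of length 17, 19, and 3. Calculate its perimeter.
Perimeter = sum of all sides
Perimeter = 17 + 19 + 3
Perimeter = 39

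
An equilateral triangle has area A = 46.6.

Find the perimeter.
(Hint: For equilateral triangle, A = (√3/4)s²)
A = (√3/4)s²  →  s² = 4A/√3 = 4·46.6/√3 = 107.618
s = 10.3739
Perimeter = 3s = 31.12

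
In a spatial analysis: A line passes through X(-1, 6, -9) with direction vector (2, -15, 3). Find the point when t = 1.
P(1) = (-1 + 2(1), 6 + (-15)(1), -9 + 3(1)) = (1, -9, -6)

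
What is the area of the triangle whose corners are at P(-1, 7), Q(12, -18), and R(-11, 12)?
Using the coordinate formula: Area = (1/2)|x₁(y₂-y₃) + x₂(y₃-y₁) + x₃(y₁-y₂)|
Area = (1/2)|(-1)((-18)-12) + 12(12-7) + (-11)(7-(-18))|
Area = (1/2)|(-1)*(-30) + 12*5 + (-11)*25|
Area = (1/2)|30 + 60 + (-275)|
Area = (1/2)*185 = 92.50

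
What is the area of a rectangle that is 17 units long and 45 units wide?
Area = length * width
Area = 17 * 45
Area = 765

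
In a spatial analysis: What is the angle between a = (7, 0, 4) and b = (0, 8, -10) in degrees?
a·b = -40, |a|² = 65, |b|² = 164
cos θ = -40/√10660 ≈ -0.3874
θ ≈ 112.8°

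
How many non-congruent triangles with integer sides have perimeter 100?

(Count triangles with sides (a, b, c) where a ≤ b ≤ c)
With a ≤ b ≤ c and a + b + c = 100, the triangle inequality a + b > c gives c < 100/2, so c ≤ 49.
Iterate a from 1 to ⌊p/3⌋ = 33; for each a, b ranges from a to ⌊(p−a)/2⌋ with c = p − a − b, keeping only c ≥ b.
Triples: (2, 49, 49), (3, 48, 49), (4, 47, 49), …
Count = 208 triangles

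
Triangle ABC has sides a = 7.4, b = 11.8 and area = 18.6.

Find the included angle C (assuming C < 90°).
Area = ½ab·sin(C)  →  sin(C) = 2·Area/(ab)
sin(C) = 2·18.6/(7.4·11.8) = 0.426019
C = arcsin(0.426019) = 25.22°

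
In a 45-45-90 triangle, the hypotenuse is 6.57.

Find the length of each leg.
In a 45-45-90 triangle, hypotenuse = leg·√2  →  leg = hypotenuse/√2
leg = 6.57/√2 = 4.646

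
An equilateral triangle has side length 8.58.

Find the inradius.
For an equilateral triangle, r = s/(2√3) where s is the side.
r = 8.58/(2√3) = 8.58/3.464102 = 2.477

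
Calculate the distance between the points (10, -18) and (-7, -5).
Using the distance formula: d = sqrt((x₂-x₁)² + (y₂-y₁)²)
dx = (-7) - 10 = -17
dy = (-5) - (-18) = 13
d = sqrt((-17)² + 13²) = sqrt(289 + 169) = sqrt(458) = 21.40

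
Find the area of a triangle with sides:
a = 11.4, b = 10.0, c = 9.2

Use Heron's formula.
s = (a+b+c)/2 = (11.4+10.0+9.2)/2 = 15.3
A = √(s(s-a)(s-b)(s-c)) = √(15.3·3.9·5.3·6.1)
A = √1929.13 = 43.92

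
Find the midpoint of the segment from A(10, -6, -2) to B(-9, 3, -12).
Midpoint = ((10-9)/2, (-6+3)/2, (-2-12)/2) = (0.5, -1.5, -7)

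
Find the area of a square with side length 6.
Area = s²
Area = 6²
Area = 36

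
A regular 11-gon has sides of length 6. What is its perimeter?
Perimeter = number of sides * side length
Perimeter = 11 * 6
Perimeter = 66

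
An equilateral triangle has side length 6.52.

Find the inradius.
For an equilateral triangle, r = s/(2√3) where s is the side.
r = 6.52/(2√3) = 6.52/3.464102 = 1.882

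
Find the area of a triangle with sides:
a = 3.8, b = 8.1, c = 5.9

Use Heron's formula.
s = (a+b+c)/2 = (3.8+8.1+5.9)/2 = 8.9
A = √(s(s-a)(s-b)(s-c)) = √(8.9·5.1·0.8·3)
A = √108.936 = 10.44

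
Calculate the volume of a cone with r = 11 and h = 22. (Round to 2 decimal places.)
Volume = (1/3) * pi * r² * h
Volume = (1/3) * pi * 11² * 22
Volume = (1/3) * pi * 121 * 22
Volume = (1/3) * pi * 2662
Volume = 2787.64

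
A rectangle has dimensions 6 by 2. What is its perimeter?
Perimeter = 2 * (length + width)
Perimeter = 2 * (6 + 2)
Perimeter = 2 * 8
Perimeter = 16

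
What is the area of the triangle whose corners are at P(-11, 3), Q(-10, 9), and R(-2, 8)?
Using the coordinate formula: Area = (1/2)|x₁(y₂-y₃) + x₂(y₃-y₁) + x₃(y₁-y₂)|
Area = (1/2)|(-11)(9-8) + (-10)(8-3) + (-2)(3-9)|
Area = (1/2)|(-11)*1 + (-10)*5 + (-2)*(-6)|
Area = (1/2)|(-11) + (-50) + 12|
Area = (1/2)*49 = 24.50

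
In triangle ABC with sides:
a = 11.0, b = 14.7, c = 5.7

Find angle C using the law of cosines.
cos(C) = (a² + b² - c²)/(2ab)
cos(C) = (11.0² + 14.7² - 5.7²)/(2·11.0·14.7) = 304.6/323.4 = 0.941868
C = arccos(0.941868) = 19.63°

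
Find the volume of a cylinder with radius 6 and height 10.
Volume = pi * r² * h
Volume = pi * 6² * 10
Volume = pi * 36 * 10
Volume = pi * 360
Volume = 1130.97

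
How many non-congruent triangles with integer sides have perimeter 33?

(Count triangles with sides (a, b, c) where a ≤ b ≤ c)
With a ≤ b ≤ c and a + b + c = 33, the triangle inequality a + b > c gives c < 33/2, so c ≤ 16.
Iterate a from 1 to ⌊p/3⌋ = 11; for each a, b ranges from a to ⌊(p−a)/2⌋ with c = p − a − b, keeping only c ≥ b.
Triples: (1, 16, 16), (2, 15, 16), (3, 14, 16), …
Count = 27 triangles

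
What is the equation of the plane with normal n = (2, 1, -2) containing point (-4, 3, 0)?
d = n·P = (2)(-4) + (1)(3) + (-2)(0) = -5
Plane: 2x + y - 2z = -5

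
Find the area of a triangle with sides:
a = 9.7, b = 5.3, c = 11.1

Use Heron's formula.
s = (a+b+c)/2 = (9.7+5.3+11.1)/2 = 13.05
A = √(s(s-a)(s-b)(s-c)) = √(13.05·3.35·7.75·1.95)
A = √660.681 = 25.7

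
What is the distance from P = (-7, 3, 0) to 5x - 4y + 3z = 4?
d = |5(-7) + (-4)(3) + 3(0) - (4)| / √(5² + (-4)² + 3²) = 51/√50 = 7.212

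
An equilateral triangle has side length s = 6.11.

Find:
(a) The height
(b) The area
(a) Height h = s·√3/2 = 6.11·√3/2 = 5.291
(b) Area = (√3/4)·s² = (√3/4)·6.11² = (√3/4)·37.3321 = 16.17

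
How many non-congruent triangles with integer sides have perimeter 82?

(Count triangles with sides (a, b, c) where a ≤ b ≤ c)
With a ≤ b ≤ c and a + b + c = 82, the triangle inequality a + b > c gives c < 82/2, so c ≤ 40.
Iterate a from 1 to ⌊p/3⌋ = 27; for each a, b ranges from a to ⌊(p−a)/2⌋ with c = p − a − b, keeping only c ≥ b.
Triples: (2, 40, 40), (3, 39, 40), (4, 38, 40), …
Count = 140 triangles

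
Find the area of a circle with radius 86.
Area = pi * r²
Area = pi * 86²
Area = pi * 7396
Area = 23235.22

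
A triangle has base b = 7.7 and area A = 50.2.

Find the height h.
A = ½bh  →  h = 2A/b
h = 2·50.2/7.7 = 13.04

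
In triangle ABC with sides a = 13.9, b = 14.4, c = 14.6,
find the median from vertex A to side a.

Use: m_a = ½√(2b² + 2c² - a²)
m_a = ½√(2·14.4² + 2·14.6² - 13.9²)
m_a = ½√(414.72 + 426.32 - 193.21) = ½√647.83 = 12.73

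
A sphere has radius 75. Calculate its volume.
Volume = (4/3) * pi * r³
Volume = (4/3) * pi * 75³
Volume = (4/3) * pi * 421875
Volume = 1767145.87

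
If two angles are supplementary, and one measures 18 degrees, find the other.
Supplementary angles sum to 180 degrees.
Other angle = 180 - 18
Other angle = 162 degrees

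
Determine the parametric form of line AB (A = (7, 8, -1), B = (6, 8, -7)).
Direction vector d = B - A = (-1, 0, -6)
x = 7 - t, y = 8, z = -1 - 6t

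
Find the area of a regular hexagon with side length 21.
For a regular 6-gon with side length s = 21:
Apothem a = s / (2*tan(pi/6)) = 21 / (2*tan(pi/6)) ≈ 18.1865
Perimeter P = 6 * 21 = 126
Area = (1/2) * P * a = (1/2) * 126 * 18.1865 = 1145.75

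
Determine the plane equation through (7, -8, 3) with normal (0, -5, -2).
d = n·P = (0)(7) + (-5)(-8) + (-2)(3) = 34
Plane: -5y - 2z = 34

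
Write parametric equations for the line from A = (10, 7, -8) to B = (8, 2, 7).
Direction vector d = B - A = (-2, -5, 15)
x = 10 - 2t, y = 7 - 5t, z = -8 + 15t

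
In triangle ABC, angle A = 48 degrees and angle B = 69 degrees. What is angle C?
Sum of angles in a triangle = 180 degrees
Third angle = 180 - 48 - 69
Third angle = 63 degrees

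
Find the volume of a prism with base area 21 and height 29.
Volume = base area * height
Volume = 21 * 29
Volume = 609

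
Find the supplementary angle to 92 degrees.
Supplementary angles sum to 180 degrees.
Other angle = 180 - 92
Other angle = 88 degrees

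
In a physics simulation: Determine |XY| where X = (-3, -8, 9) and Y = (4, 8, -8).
d = √[(7)² + (16)² + (-17)²] = √594 = 24.37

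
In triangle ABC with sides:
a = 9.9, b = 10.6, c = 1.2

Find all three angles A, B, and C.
By the law of cosines:
cos(A) = (b² + c² - a²)/(2bc) = 0.620676  →  A = 51.63°
cos(B) = (a² + c² - b²)/(2ac) = -0.543350  →  B = 122.9°
cos(C) = (a² + b² - c²)/(2ab) = 0.995474  →  C = 5.454°
Check: A + B + C = 180.0° ✓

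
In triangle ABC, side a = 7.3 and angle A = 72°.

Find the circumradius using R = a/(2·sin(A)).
R = a/(2·sin(A)) = 7.3/(2·sin(72°))
R = 7.3/(2·0.951057) = 7.3/1.902113 = 3.838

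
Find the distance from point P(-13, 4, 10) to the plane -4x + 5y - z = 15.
d = |(-4)(-13) + 5(4) + (-1)(10) - (15)| / √((-4)² + 5² + (-1)²) = 47/√42 = 7.252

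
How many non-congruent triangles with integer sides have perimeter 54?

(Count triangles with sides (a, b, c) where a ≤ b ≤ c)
With a ≤ b ≤ c and a + b + c = 54, the triangle inequality a + b > c gives c < 54/2, so c ≤ 26.
Iterate a from 1 to ⌊p/3⌋ = 18; for each a, b ranges from a to ⌊(p−a)/2⌋ with c = p − a − b, keeping only c ≥ b.
Triples: (2, 26, 26), (3, 25, 26), (4, 24, 26), …
Count = 61 triangles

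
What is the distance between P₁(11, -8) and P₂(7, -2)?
Using the distance formula: d = sqrt((x₂-x₁)² + (y₂-y₁)²)
dx = 7 - 11 = -4
dy = (-2) - (-8) = 6
d = sqrt((-4)² + 6²) = sqrt(16 + 36) = sqrt(52) = 7.21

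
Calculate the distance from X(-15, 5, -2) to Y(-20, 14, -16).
d = √[(-5)² + (9)² + (-14)²] = √302 = 17.38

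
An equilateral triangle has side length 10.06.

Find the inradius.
For an equilateral triangle, r = s/(2√3) where s is the side.
r = 10.06/(2√3) = 10.06/3.464102 = 2.904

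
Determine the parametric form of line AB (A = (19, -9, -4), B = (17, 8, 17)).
Direction vector d = B - A = (-2, 17, 21)
x = 19 - 2t, y = -9 + 17t, z = -4 + 21t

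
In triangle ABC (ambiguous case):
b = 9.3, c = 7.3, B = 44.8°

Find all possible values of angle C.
sin(C)/c = sin(B)/b  →  sin(C) = c·sin(B)/b = 7.3·sin(44.8°)/9.3 = 0.553100
C₁ = arcsin(0.553100) = 33.58°,  C₂ = 180° - C₁ = 146.42°
Check C₂: A = 180° - 44.8° - 146.42° = -11.22° ≤ 0, rejected
C = 33.58° (one solution)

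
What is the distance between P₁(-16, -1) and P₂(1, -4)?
Using the distance formula: d = sqrt((x₂-x₁)² + (y₂-y₁)²)
dx = 1 - (-16) = 17
dy = (-4) - (-1) = -3
d = sqrt(17² + (-3)²) = sqrt(289 + 9) = sqrt(298) = 17.26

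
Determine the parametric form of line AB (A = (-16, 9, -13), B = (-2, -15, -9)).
Direction vector d = B - A = (14, -24, 4)
x = -16 + 14t, y = 9 - 24t, z = -13 + 4t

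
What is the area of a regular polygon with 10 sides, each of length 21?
For a regular 10-gon with side length s = 21:
Apothem a = s / (2*tan(pi/10)) = 21 / (2*tan(pi/10)) ≈ 32.3157
Perimeter P = 10 * 21 = 210
Area = (1/2) * P * a = (1/2) * 210 * 32.3157 = 3393.15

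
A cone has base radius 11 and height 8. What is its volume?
Volume = (1/3) * pi * r² * h
Volume = (1/3) * pi * 11² * 8
Volume = (1/3) * pi * 121 * 8
Volume = (1/3) * pi * 968
Volume = 1013.69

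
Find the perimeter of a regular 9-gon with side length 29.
Perimeter = number of sides * side length
Perimeter = 9 * 29
Perimeter = 261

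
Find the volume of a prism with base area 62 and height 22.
Volume = base area * height
Volume = 62 * 22
Volume = 1364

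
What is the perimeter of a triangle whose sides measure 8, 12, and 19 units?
Perimeter = sum of all sides
Perimeter = 8 + 12 + 19
Perimeter = 39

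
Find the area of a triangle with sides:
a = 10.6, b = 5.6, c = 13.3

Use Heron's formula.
s = (a+b+c)/2 = (10.6+5.6+13.3)/2 = 14.75
A = √(s(s-a)(s-b)(s-c)) = √(14.75·4.15·9.15·1.45)
A = √812.137 = 28.5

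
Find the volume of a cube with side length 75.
Volume = s³
Volume = 75³
Volume = 421875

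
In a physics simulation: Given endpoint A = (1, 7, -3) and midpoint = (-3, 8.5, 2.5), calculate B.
B = (2×(-3) - 1, 2×8.5 - 7, 2×2.5 - (-3)) = (-7, 10, 8)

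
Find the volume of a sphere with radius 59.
Volume = (4/3) * pi * r³
Volume = (4/3) * pi * 59³
Volume = (4/3) * pi * 205379
Volume = 860289.54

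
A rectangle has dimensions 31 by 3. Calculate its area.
Area = length * width
Area = 31 * 3
Area = 93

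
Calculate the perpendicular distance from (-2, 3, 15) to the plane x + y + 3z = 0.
d = |1(-2) + 1(3) + 3(15) - (0)| / √(1² + 1² + 3²) = 46/√11 = 13.87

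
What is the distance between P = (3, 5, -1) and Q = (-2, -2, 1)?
d = √[(-5)² + (-7)² + (2)²] = √78 = 8.832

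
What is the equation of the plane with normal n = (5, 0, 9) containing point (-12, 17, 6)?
d = n·P = (5)(-12) + (0)(17) + (9)(6) = -6
Plane: 5x + 9z = -6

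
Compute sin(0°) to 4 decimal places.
sin(0 degrees) = 0
Decimal approximation: 0.0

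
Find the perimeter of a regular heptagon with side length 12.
Perimeter = number of sides * side length
Perimeter = 7 * 12
Perimeter = 84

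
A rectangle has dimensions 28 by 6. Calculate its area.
Area = length * width
Area = 28 * 6
Area = 168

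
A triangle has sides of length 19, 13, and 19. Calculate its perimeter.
Perimeter = sum of all sides
Perimeter = 19 + 13 + 19
Perimeter = 51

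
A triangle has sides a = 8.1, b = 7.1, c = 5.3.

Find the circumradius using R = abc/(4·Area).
s = (a+b+c)/2 = 10.25
Area = √(s(s-a)(s-b)(s-c)) = √(10.25·2.15·3.15·4.95) = 18.537
R = abc/(4·Area) = (8.1·7.1·5.3)/(4·18.537) = 304.803/74.148 = 4.111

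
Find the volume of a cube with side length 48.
Volume = s³
Volume = 48³
Volume = 110592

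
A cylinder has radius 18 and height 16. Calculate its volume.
Volume = pi * r² * h
Volume = pi * 18² * 16
Volume = pi * 324 * 16
Volume = pi * 5184
Volume = 16286.02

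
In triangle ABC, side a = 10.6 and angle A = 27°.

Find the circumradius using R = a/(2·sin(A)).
R = a/(2·sin(A)) = 10.6/(2·sin(27°))
R = 10.6/(2·0.453990) = 10.6/0.907981 = 11.67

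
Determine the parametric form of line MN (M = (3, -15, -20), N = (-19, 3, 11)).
Direction vector d = N - M = (-22, 18, 31)
x = 3 - 22t, y = -15 + 18t, z = -20 + 31t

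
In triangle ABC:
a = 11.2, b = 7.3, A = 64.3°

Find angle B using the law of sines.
sin(B)/b = sin(A)/a
sin(B) = b·sin(A)/a = 7.3·sin(64.3°)/11.2 = 0.587309
B = arcsin(0.587309) = 35.97°  (b ≤ a, so B ≤ A and the acute solution is unique)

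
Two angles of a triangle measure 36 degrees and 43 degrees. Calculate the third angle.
Sum of angles in a triangle = 180 degrees
Third angle = 180 - 36 - 43
Third angle = 101 degrees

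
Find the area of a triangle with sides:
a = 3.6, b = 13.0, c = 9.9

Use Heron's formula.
s = (a+b+c)/2 = (3.6+13.0+9.9)/2 = 13.25
A = √(s(s-a)(s-b)(s-c)) = √(13.25·9.65·0.25·3.35)
A = √107.085 = 10.35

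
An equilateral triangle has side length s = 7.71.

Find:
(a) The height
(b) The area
(a) Height h = s·√3/2 = 7.71·√3/2 = 6.677
(b) Area = (√3/4)·s² = (√3/4)·7.71² = (√3/4)·59.4441 = 25.74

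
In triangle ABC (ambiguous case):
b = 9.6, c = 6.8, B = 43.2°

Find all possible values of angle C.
sin(C)/c = sin(B)/b  →  sin(C) = c·sin(B)/b = 6.8·sin(43.2°)/9.6 = 0.484888
C₁ = arcsin(0.484888) = 29.01°,  C₂ = 180° - C₁ = 150.99°
Check C₂: A = 180° - 43.2° - 150.99° = -14.19° ≤ 0, rejected
C = 29.01° (one solution)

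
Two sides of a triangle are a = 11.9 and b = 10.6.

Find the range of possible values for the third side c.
By the triangle inequality: |a - b| < c < a + b
|11.9 - 10.6| < c < 11.9 + 10.6
1.3 < c < 22.5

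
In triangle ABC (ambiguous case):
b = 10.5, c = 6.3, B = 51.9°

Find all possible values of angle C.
sin(C)/c = sin(B)/b  →  sin(C) = c·sin(B)/b = 6.3·sin(51.9°)/10.5 = 0.472161
C₁ = arcsin(0.472161) = 28.17°,  C₂ = 180° - C₁ = 151.83°
Check C₂: A = 180° - 51.9° - 151.83° = -23.73° ≤ 0, rejected
C = 28.17° (one solution)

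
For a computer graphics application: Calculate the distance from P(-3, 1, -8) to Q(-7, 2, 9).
d = √[(-4)² + (1)² + (17)²] = √306 = 17.49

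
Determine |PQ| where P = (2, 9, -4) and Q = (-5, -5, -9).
d = √[(-7)² + (-14)² + (-5)²] = √270 = 16.43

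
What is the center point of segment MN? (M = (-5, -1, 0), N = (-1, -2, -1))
Midpoint = ((-5-1)/2, (-1-2)/2, (0-1)/2) = (-3, -1.5, -0.5)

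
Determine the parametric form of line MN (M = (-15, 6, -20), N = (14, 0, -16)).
Direction vector d = N - M = (29, -6, 4)
x = -15 + 29t, y = 6 - 6t, z = -20 + 4t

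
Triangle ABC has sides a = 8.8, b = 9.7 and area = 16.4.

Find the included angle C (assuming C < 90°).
Area = ½ab·sin(C)  →  sin(C) = 2·Area/(ab)
sin(C) = 2·16.4/(8.8·9.7) = 0.384255
C = arcsin(0.384255) = 22.6°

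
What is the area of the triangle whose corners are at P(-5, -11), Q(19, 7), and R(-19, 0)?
Using the coordinate formula: Area = (1/2)|x₁(y₂-y₃) + x₂(y₃-y₁) + x₃(y₁-y₂)|
Area = (1/2)|(-5)(7-0) + 19(0-(-11)) + (-19)((-11)-7)|
Area = (1/2)|(-5)*7 + 19*11 + (-19)*(-18)|
Area = (1/2)|(-35) + 209 + 342|
Area = (1/2)*516 = 258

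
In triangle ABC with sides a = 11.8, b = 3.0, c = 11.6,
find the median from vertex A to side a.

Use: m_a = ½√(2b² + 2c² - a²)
m_a = ½√(2·3.0² + 2·11.6² - 11.8²)
m_a = ½√(18 + 269.12 - 139.24) = ½√147.88 = 6.08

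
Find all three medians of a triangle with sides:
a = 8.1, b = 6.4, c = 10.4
Using m_x = ½√(2y² + 2z² - x²):
m_a = ½√(2·6.4² + 2·10.4² - 8.1²) = ½√232.63 = 7.626
m_b = ½√(2·8.1² + 2·10.4² - 6.4²) = ½√306.58 = 8.755
m_c = ½√(2·8.1² + 2·6.4² - 10.4²) = ½√104.98 = 5.123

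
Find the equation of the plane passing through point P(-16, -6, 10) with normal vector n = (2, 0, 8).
d = n·P = (2)(-16) + (0)(-6) + (8)(10) = 48
Plane: 2x + 8z = 48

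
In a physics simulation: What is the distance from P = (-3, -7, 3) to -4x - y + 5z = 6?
d = |(-4)(-3) + (-1)(-7) + 5(3) - (6)| / √((-4)² + (-1)² + 5²) = 28/√42 = 4.32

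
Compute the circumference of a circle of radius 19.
Circumference = 2 * pi * r
Circumference = 2 * pi * 19
Circumference = 119.38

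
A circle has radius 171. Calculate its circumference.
Circumference = 2 * pi * r
Circumference = 2 * pi * 171
Circumference = 1074.42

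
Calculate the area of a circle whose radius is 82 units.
Area = pi * r²
Area = pi * 82²
Area = pi * 6724
Area = 21124.07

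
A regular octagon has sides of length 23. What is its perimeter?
Perimeter = number of sides * side length
Perimeter = 8 * 23
Perimeter = 184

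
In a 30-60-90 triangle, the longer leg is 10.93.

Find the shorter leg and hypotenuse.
In a 30-60-90 triangle, sides are in ratio 1 : √3 : 2.
Long leg = short leg·√3  →  short leg = 10.93/√3 = 6.31
Hypotenuse = 2·(short leg) = 2·10.93/√3 = 12.62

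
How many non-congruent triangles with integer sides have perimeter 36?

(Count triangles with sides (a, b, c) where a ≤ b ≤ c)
With a ≤ b ≤ c and a + b + c = 36, the triangle inequality a + b > c gives c < 36/2, so c ≤ 17.
Iterate a from 1 to ⌊p/3⌋ = 12; for each a, b ranges from a to ⌊(p−a)/2⌋ with c = p − a − b, keeping only c ≥ b.
Triples: (2, 17, 17), (3, 16, 17), (4, 15, 17), …
Count = 27 triangles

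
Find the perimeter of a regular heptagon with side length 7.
Perimeter = number of sides * side length
Perimeter = 7 * 7
Perimeter = 49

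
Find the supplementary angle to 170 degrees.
Supplementary angles sum to 180 degrees.
Other angle = 180 - 170
Other angle = 10 degrees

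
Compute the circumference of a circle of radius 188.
Circumference = 2 * pi * r
Circumference = 2 * pi * 188
Circumference = 1181.24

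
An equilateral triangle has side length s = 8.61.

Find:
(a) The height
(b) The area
(a) Height h = s·√3/2 = 8.61·√3/2 = 7.456
(b) Area = (√3/4)·s² = (√3/4)·8.61² = (√3/4)·74.1321 = 32.1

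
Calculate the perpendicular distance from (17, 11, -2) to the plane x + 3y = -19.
d = |1(17) + 3(11) + 0(-2) - (-19)| / √(1² + 3² + 0²) = 69/√10 = 21.82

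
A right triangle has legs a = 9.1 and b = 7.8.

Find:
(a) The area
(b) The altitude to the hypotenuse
(a) Area = ½ab = ½·9.1·7.8 = 35.49
(b) Hypotenuse c = √(9.1² + 7.8²) = √143.65 = 11.9854
    Area = ½·c·h_c  →  h_c = 2·Area/c = 2·35.49/11.9854 = 5.922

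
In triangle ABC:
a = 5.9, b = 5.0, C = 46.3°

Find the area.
Using A = ½ab·sin(C):
A = ½·5.9·5.0·sin(46.3°) = ½·29.5·0.722967 = 10.66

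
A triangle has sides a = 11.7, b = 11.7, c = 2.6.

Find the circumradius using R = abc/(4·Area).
s = (a+b+c)/2 = 13
Area = √(s(s-a)(s-b)(s-c)) = √(13·1.3·1.3·10.4) = 15.1158
R = abc/(4·Area) = (11.7·11.7·2.6)/(4·15.1158) = 355.914/60.4632 = 5.886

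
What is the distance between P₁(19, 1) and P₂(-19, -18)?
Using the distance formula: d = sqrt((x₂-x₁)² + (y₂-y₁)²)
dx = (-19) - 19 = -38
dy = (-18) - 1 = -19
d = sqrt((-38)² + (-19)²) = sqrt(1444 + 361) = sqrt(1805) = 42.49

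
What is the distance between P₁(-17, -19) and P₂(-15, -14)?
Using the distance formula: d = sqrt((x₂-x₁)² + (y₂-y₁)²)
dx = (-15) - (-17) = 2
dy = (-14) - (-19) = 5
d = sqrt(2² + 5²) = sqrt(4 + 25) = sqrt(29) = 5.39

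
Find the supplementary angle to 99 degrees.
Supplementary angles sum to 180 degrees.
Other angle = 180 - 99
Other angle = 81 degrees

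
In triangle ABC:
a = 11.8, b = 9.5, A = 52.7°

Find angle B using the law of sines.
sin(B)/b = sin(A)/a
sin(B) = b·sin(A)/a = 9.5·sin(52.7°)/11.8 = 0.640424
B = arcsin(0.640424) = 39.82°  (b ≤ a, so B ≤ A and the acute solution is unique)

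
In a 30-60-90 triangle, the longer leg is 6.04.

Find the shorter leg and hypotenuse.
In a 30-60-90 triangle, sides are in ratio 1 : √3 : 2.
Long leg = short leg·√3  →  short leg = 6.04/√3 = 3.487
Hypotenuse = 2·(short leg) = 2·6.04/√3 = 6.974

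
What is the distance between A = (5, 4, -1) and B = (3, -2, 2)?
d = √[(-2)² + (-6)² + (3)²] = √49 = 7.0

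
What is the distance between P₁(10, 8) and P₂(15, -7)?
Using the distance formula: d = sqrt((x₂-x₁)² + (y₂-y₁)²)
dx = 15 - 10 = 5
dy = (-7) - 8 = -15
d = sqrt(5² + (-15)²) = sqrt(25 + 225) = sqrt(250) = 15.81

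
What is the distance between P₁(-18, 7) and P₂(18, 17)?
Using the distance formula: d = sqrt((x₂-x₁)² + (y₂-y₁)²)
dx = 18 - (-18) = 36
dy = 17 - 7 = 10
d = sqrt(36² + 10²) = sqrt(1296 + 100) = sqrt(1396) = 37.36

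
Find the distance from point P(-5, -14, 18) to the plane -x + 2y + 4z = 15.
d = |(-1)(-5) + 2(-14) + 4(18) - (15)| / √((-1)² + 2² + 4²) = 34/√21 = 7.419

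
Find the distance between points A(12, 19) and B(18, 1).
Using the distance formula: d = sqrt((x₂-x₁)² + (y₂-y₁)²)
dx = 18 - 12 = 6
dy = 1 - 19 = -18
d = sqrt(6² + (-18)²) = sqrt(36 + 324) = sqrt(360) = 18.97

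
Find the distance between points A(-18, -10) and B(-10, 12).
Using the distance formula: d = sqrt((x₂-x₁)² + (y₂-y₁)²)
dx = (-10) - (-18) = 8
dy = 12 - (-10) = 22
d = sqrt(8² + 22²) = sqrt(64 + 484) = sqrt(548) = 23.41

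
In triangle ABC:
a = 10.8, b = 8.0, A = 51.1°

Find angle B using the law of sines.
sin(B)/b = sin(A)/a
sin(B) = b·sin(A)/a = 8.0·sin(51.1°)/10.8 = 0.576476
B = arcsin(0.576476) = 35.2°  (b ≤ a, so B ≤ A and the acute solution is unique)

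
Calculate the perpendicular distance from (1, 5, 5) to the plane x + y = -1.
d = |1(1) + 1(5) + 0(5) - (-1)| / √(1² + 1² + 0²) = 7/√2 = 4.95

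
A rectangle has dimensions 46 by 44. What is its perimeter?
Perimeter = 2 * (length + width)
Perimeter = 2 * (46 + 44)
Perimeter = 2 * 90
Perimeter = 180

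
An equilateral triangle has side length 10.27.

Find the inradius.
For an equilateral triangle, r = s/(2√3) where s is the side.
r = 10.27/(2√3) = 10.27/3.464102 = 2.965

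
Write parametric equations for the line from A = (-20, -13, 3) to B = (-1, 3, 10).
Direction vector d = B - A = (19, 16, 7)
x = -20 + 19t, y = -13 + 16t, z = 3 + 7t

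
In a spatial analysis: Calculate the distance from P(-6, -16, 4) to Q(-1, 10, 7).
d = √[(5)² + (26)² + (3)²] = √710 = 26.65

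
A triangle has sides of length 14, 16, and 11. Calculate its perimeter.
Perimeter = sum of all sides
Perimeter = 14 + 16 + 11
Perimeter = 41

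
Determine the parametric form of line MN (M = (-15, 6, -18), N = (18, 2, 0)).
Direction vector d = N - M = (33, -4, 18)
x = -15 + 33t, y = 6 - 4t, z = -18 + 18t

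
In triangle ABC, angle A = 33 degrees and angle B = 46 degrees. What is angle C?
Sum of angles in a triangle = 180 degrees
Third angle = 180 - 33 - 46
Third angle = 101 degrees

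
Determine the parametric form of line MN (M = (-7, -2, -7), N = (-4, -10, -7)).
Direction vector d = N - M = (3, -8, 0)
x = -7 + 3t, y = -2 - 8t, z = -7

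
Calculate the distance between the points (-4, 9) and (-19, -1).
Using the distance formula: d = sqrt((x₂-x₁)² + (y₂-y₁)²)
dx = (-19) - (-4) = -15
dy = (-1) - 9 = -10
d = sqrt((-15)² + (-10)²) = sqrt(225 + 100) = sqrt(325) = 18.03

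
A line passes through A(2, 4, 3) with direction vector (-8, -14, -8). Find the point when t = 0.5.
P(0.5) = (2 + (-8)(0.5), 4 + (-14)(0.5), 3 + (-8)(0.5)) = (-2, -3, -1)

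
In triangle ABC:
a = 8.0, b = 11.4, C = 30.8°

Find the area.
Using A = ½ab·sin(C):
A = ½·8.0·11.4·sin(30.8°) = ½·91.2·0.512043 = 23.35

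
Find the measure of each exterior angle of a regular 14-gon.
Exterior angle of a regular n-gon = 360/n
Exterior angle = 360/14
Exterior angle = 25.71 degrees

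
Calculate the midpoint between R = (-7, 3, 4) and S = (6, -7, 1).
Midpoint = ((-7+6)/2, (3-7)/2, (4+1)/2) = (-0.5, -2, 2.5)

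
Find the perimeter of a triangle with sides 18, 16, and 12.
Perimeter = sum of all sides
Perimeter = 18 + 16 + 12
Perimeter = 46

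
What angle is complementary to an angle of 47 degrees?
Complementary angles sum to 90 degrees.
Other angle = 90 - 47
Other angle = 43 degrees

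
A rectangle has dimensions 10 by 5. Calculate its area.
Area = length * width
Area = 10 * 5
Area = 50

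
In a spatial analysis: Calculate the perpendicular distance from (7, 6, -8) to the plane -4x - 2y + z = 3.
d = |(-4)(7) + (-2)(6) + 1(-8) - (3)| / √((-4)² + (-2)² + 1²) = 51/√21 = 11.13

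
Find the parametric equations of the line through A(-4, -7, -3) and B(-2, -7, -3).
Direction vector d = B - A = (2, 0, 0)
x = -4 + 2t, y = -7, z = -3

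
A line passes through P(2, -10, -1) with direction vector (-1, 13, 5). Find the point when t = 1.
P(1) = (2 + (-1)(1), -10 + 13(1), -1 + 5(1)) = (1, 3, 4)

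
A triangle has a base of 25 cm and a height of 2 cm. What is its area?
Area = (1/2) * base * height
Area = (1/2) * 25 * 2
Area = 25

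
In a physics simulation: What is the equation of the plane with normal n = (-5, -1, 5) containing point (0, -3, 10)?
d = n·P = (-5)(0) + (-1)(-3) + (5)(10) = 53
Plane: -5x - y + 5z = 53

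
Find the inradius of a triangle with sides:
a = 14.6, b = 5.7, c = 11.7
s = (a+b+c)/2 = (14.6+5.7+11.7)/2 = 16
Area = √(s(s-a)(s-b)(s-c)) = √(16·1.4·10.3·4.3) = 31.4976
r = Area/s = 31.4976/16 = 1.969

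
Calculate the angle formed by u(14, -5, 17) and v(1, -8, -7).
u·v = -65, |u|² = 510, |v|² = 114
cos θ = -65/√58140 ≈ -0.2696
θ ≈ 105.6°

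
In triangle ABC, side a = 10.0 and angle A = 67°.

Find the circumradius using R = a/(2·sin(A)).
R = a/(2·sin(A)) = 10.0/(2·sin(67°))
R = 10.0/(2·0.920505) = 10.0/1.841010 = 5.432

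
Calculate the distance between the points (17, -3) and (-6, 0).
Using the distance formula: d = sqrt((x₂-x₁)² + (y₂-y₁)²)
dx = (-6) - 17 = -23
dy = 0 - (-3) = 3
d = sqrt((-23)² + 3²) = sqrt(529 + 9) = sqrt(538) = 23.19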